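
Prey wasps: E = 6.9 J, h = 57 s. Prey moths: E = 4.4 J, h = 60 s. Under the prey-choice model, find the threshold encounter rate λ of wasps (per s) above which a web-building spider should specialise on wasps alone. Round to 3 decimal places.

Drop moths once their profitability E₂/h₂ falls below the rate achievable on wasps alone: E₂/h₂ = λE₁/(1 + λh₁).
Solve for λ: λE₁h₂ = E₂(1 + λh₁) → λ(E₁h₂ − E₂h₁) = E₂ → λ = E₂/(E₁h₂ − E₂h₁).
λ = 4.4/(6.9×60 − 4.4×57) = 4.4/163.2 = 0.02696 per s.

0.027 per s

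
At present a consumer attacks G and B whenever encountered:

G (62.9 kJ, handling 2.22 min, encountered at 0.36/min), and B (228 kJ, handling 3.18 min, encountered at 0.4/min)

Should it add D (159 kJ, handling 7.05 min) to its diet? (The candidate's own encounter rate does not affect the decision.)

No

On G and B alone, R = ΣλE/(1+Σλh) = 113.8/3.071 = 37.07 kJ/min.
D: E/h = 159/7.05 = 22.55 kJ/min.
22.55 < 37.07, so adding D would lower the average — exclude it.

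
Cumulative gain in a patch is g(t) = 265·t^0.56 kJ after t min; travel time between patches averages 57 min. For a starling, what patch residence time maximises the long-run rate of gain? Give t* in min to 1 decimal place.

72.5 min

By the marginal value theorem, leave when the instantaneous gain rate g'(t) equals the habitat-wide average g(t)/(T + t).
g'(t) = 0.56·265·t^-0.44. Setting 0.56·265·t^-0.44 = 265·t^0.56/(57+t) gives 0.56(57+t) = t, so 0.44·t = 0.56×57.
t* = 0.56×57/0.44 = 72.55 min.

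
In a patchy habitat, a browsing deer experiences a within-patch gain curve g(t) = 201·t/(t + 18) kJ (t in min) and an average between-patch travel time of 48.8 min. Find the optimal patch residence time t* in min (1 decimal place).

29.6 min

Maximise g(t)/(T+t): set derivative to zero → g'(t)(T+t) = g(t).
g'(t) = 201·18/(t + 18)². Setting 201·18/(t+18)² = 201t/[(t+18)(48.8+t)] gives 18(48.8+t) = t(t+18), so t² = 18×48.8 = 878.4.
t* = √878.4 = 29.64 min.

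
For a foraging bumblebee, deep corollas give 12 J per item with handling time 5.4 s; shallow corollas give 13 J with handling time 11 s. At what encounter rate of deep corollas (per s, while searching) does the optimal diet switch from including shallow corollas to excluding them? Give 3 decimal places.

Drop shallow corollas once their profitability E₂/h₂ falls below the rate achievable on deep corollas alone: E₂/h₂ = λE₁/(1 + λh₁).
Solve for λ: λE₁h₂ = E₂(1 + λh₁) → λ(E₁h₂ − E₂h₁) = E₂ → λ = E₂/(E₁h₂ − E₂h₁).
λ = 13/(12×11 − 13×5.4) = 13/61.8 = 0.2104 per s.

0.210 per s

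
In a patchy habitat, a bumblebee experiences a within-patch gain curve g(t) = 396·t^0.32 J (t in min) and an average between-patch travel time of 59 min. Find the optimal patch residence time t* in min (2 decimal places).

By the marginal value theorem, leave when the instantaneous gain rate g'(t) equals the habitat-wide average g(t)/(T + t).
g'(t) = 0.32·396·t^-0.68. Setting 0.32·396·t^-0.68 = 396·t^0.32/(59+t) gives 0.32(59+t) = t, so 0.68·t = 0.32×59.
t* = 0.32×59/0.68 = 27.76 min.

27.76 min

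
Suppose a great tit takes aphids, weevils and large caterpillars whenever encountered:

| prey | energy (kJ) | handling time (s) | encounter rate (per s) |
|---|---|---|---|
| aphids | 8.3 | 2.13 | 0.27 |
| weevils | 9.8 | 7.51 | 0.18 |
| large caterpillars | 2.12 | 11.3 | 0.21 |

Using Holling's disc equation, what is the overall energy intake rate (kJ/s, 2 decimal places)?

0.84 kJ/s

R = Σλ_iE_i / (1 + Σλ_ih_i)
Numerator: 0.27×8.3 + 0.18×9.8 + 0.21×2.12 = 4.45
Denominator: 1 + 0.27×2.13 + 0.18×7.51 + 0.21×11.3 = 5.3
R = 4.45/5.3 = 0.8397 kJ/s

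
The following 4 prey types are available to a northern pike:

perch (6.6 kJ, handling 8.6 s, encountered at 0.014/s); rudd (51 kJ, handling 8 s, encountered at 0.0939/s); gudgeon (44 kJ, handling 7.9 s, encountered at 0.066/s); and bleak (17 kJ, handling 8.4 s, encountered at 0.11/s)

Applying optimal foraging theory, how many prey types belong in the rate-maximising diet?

Profitabilities (E/h, kJ/s): rudd 6.38, gudgeon 5.57, bleak 2.02, perch 0.767. Add prey in this order while the next type's profitability exceeds the intake rate on those already taken.
Rate on top 1: 2.735. gudgeon: 5.57 > 2.735 → include.
Rate on top 2: 3.385. bleak: 2.02 < 3.385 → exclude; stop.
Optimal diet: rudd, gudgeon — 2 of 4 types.

2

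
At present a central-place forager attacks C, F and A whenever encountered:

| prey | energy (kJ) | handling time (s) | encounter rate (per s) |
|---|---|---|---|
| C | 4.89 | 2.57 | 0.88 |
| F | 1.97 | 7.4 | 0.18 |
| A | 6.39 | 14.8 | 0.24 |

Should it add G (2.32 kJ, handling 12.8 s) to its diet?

No

On C, F and A alone, R = ΣλE/(1+Σλh) = 6.191/8.146 = 0.7601 kJ/s.
G: E/h = 2.32/12.8 = 0.1812 kJ/s.
0.1812 < 0.7601, so adding G would lower the average — exclude it.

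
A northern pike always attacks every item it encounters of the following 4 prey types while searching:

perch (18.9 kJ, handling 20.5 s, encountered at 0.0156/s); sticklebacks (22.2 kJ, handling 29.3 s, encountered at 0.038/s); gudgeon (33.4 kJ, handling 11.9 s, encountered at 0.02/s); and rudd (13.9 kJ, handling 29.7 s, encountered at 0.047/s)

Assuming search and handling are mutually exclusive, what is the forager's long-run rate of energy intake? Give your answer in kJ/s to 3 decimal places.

R = (0.0156×18.9 + 0.038×22.2 + 0.02×33.4 + 0.047×13.9) / (1 + 0.0156×20.5 + 0.038×29.3 + 0.02×11.9 + 0.047×29.7) = 2.46/4.067 = 0.6048 kJ/s.

0.605 kJ/s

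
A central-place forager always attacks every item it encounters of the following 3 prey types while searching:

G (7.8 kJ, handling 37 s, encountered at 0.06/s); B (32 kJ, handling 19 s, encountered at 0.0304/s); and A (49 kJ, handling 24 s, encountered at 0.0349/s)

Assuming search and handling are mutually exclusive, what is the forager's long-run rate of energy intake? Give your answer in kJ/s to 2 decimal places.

0.68 kJ/s

R = (0.06×7.8 + 0.0304×32 + 0.0349×49) / (1 + 0.06×37 + 0.0304×19 + 0.0349×24) = 3.151/4.635 = 0.6798 kJ/s.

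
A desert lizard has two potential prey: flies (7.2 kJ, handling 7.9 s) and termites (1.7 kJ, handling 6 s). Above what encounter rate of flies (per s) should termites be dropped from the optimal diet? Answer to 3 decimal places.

0.057 per s

At the threshold, the rate on flies alone equals the profitability of termites: λ·7.2/(1 + λ·7.9) = 1.7/6 = 0.2833.
Rearranging, λ(7.2 − 0.2833×7.9) = 0.2833, so λ = 0.2833/4.962 = 0.0571 per s.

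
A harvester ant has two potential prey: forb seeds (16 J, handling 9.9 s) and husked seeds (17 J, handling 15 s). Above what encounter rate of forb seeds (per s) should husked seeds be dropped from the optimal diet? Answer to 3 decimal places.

0.237 per s

Drop husked seeds once their profitability E₂/h₂ falls below the rate achievable on forb seeds alone: E₂/h₂ = λE₁/(1 + λh₁).
Solve for λ: λE₁h₂ = E₂(1 + λh₁) → λ(E₁h₂ − E₂h₁) = E₂ → λ = E₂/(E₁h₂ − E₂h₁).
λ = 17/(16×15 − 17×9.9) = 17/71.7 = 0.2371 per s.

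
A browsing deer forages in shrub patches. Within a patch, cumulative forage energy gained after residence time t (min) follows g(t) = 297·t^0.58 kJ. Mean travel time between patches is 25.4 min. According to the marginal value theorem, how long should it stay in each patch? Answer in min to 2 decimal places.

Maximise g(t)/(T+t): set derivative to zero → g'(t)(T+t) = g(t).
g'(t) = 0.58·297·t^-0.42. Setting 0.58·297·t^-0.42 = 297·t^0.58/(25.4+t) gives 0.58(25.4+t) = t, so 0.42·t = 0.58×25.4.
t* = 0.58×25.4/0.42 = 35.08 min.

35.08 min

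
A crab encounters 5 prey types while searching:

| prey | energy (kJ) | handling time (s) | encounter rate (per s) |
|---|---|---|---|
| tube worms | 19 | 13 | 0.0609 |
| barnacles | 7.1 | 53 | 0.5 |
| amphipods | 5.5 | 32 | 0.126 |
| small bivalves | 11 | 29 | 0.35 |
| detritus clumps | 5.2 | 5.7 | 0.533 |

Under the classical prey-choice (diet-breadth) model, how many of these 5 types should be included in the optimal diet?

Rank by E/h (kJ/s): tube worms 1.46, detritus clumps 0.912, small bivalves 0.379, amphipods 0.172, barnacles 0.134. Include each in turn until the next type's E/h falls below the running intake rate.
Rate on top 1: 0.6458. detritus clumps: 0.912 > 0.6458 → include.
Rate on top 2: 0.8134. small bivalves: 0.379 < 0.8134 → exclude; stop.
Optimal diet: tube worms, detritus clumps — 2 of 5 types.

2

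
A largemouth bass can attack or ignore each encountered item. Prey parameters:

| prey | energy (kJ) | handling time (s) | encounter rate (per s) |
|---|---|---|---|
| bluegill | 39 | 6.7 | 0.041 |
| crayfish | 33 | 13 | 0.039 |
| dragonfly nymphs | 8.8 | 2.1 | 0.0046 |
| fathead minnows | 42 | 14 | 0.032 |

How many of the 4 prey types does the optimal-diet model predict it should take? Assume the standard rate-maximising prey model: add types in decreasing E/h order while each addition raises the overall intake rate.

Rank by E/h (kJ/s): bluegill 5.82, dragonfly nymphs 4.19, fathead minnows 3, crayfish 2.54. Include each in turn until the next type's E/h falls below the running intake rate.
Rate on top 1: 1.254. dragonfly nymphs: 4.19 > 1.254 → include.
Rate on top 2: 1.276. fathead minnows: 3 > 1.276 → include.
Rate on top 3: 1.722. crayfish: 2.54 > 1.722 → include.
Optimal diet: bluegill, dragonfly nymphs, fathead minnows, crayfish — 4 of 4 types.

4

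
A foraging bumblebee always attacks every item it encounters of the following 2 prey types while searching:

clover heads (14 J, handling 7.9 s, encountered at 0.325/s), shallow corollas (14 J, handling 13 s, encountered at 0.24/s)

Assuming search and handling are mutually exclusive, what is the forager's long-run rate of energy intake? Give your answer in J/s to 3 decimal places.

R = Σλ_iE_i / (1 + Σλ_ih_i)
Numerator: 0.325×14 + 0.24×14 = 7.91
Denominator: 1 + 0.325×7.9 + 0.24×13 = 6.688
R = 7.91/6.688 = 1.183 J/s

1.183 J/s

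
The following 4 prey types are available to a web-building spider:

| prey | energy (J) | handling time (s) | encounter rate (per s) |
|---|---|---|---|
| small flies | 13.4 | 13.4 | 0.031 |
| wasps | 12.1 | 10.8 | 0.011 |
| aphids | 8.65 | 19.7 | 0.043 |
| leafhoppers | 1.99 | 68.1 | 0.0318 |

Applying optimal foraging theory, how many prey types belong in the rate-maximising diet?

E/h in descending order: wasps 1.12, small flies 1, aphids 0.439, leafhoppers 0.0292 J/s. The optimal diet is the largest prefix of this list for which every included type satisfies E_i/h_i > R on the types above it.
Rate on top 1: 0.119. small flies: 1 > 0.119 → include.
Rate on top 2: 0.3575. aphids: 0.439 > 0.3575 → include.
Rate on top 3: 0.3865. leafhoppers: 0.0292 < 0.3865 → exclude; stop.
Optimal diet: wasps, small flies, aphids — 3 of 4 types.

3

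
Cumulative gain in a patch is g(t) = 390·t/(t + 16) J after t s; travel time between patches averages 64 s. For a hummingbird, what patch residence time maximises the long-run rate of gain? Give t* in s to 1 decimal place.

Maximise g(t)/(T+t): set derivative to zero → g'(t)(T+t) = g(t).
g'(t) = 390·16/(t + 16)². Setting 390·16/(t+16)² = 390t/[(t+16)(64+t)] gives 16(64+t) = t(t+16), so t² = 16×64 = 1024.
t* = √1024 = 32 s.

32.0 s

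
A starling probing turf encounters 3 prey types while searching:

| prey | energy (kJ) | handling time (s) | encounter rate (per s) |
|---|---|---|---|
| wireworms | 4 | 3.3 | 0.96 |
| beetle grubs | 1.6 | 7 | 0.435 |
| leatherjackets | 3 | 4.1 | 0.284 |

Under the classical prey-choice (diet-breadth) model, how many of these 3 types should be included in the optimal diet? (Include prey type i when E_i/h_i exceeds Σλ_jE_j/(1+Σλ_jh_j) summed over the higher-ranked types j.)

1

Rank by E/h (kJ/s): wireworms 1.21, leatherjackets 0.732, beetle grubs 0.229. Include each in turn until the next type's E/h falls below the running intake rate.
Rate on top 1: 0.9213. leatherjackets: 0.732 < 0.9213 → exclude; stop.
Optimal diet: wireworms — 1 of 3 types.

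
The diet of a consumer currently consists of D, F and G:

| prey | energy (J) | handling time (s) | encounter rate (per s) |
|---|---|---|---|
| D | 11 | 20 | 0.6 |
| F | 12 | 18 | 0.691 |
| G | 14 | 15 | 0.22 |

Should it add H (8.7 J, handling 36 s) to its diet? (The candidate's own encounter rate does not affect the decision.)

No

On D, F and G alone, R = ΣλE/(1+Σλh) = 17.97/28.74 = 0.6254 J/s.
H: E/h = 8.7/36 = 0.2417 J/s.
0.2417 < 0.6254, so adding H would lower the average — exclude it.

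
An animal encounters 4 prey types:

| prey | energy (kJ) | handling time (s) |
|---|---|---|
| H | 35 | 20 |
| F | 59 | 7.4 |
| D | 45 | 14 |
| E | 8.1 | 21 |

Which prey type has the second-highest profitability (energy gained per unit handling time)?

In descending order of E/h:
F: 59/7.4 = 7.97 kJ/s
D: 45/14 = 3.21 kJ/s
H: 35/20 = 1.75 kJ/s
E: 8.1/21 = 0.386 kJ/s

D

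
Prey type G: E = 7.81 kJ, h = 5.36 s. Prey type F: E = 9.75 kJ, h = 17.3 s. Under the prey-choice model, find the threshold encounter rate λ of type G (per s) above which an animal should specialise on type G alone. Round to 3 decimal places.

0.118 per s

At the threshold, the rate on type G alone equals the profitability of type F: λ·7.81/(1 + λ·5.36) = 9.75/17.3 = 0.5636.
Rearranging, λ(7.81 − 0.5636×5.36) = 0.5636, so λ = 0.5636/4.789 = 0.1177 per s.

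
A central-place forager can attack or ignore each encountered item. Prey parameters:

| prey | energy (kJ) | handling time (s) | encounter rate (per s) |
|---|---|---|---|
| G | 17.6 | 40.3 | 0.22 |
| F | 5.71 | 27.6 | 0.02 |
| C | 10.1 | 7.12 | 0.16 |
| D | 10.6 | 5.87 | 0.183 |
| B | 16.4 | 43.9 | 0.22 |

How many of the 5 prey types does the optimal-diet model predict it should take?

E/h in descending order: D 1.81, C 1.42, G 0.437, B 0.374, F 0.207 kJ/s. The optimal diet is the largest prefix of this list for which every included type satisfies E_i/h_i > R on the types above it.
Rate on top 1: 0.9352. C: 1.42 > 0.9352 → include.
Rate on top 2: 1.107. G: 0.437 < 1.107 → exclude; stop.
Optimal diet: D, C — 2 of 5 types.

2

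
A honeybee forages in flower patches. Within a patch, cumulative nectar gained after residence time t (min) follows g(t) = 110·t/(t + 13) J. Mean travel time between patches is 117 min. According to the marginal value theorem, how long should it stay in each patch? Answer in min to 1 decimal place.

Maximise g(t)/(T+t): set derivative to zero → g'(t)(T+t) = g(t).
g'(t) = 110·13/(t + 13)². Setting 110·13/(t+13)² = 110t/[(t+13)(117+t)] gives 13(117+t) = t(t+13), so t² = 13×117 = 1521.
t* = √1521 = 39 min.

39.0 min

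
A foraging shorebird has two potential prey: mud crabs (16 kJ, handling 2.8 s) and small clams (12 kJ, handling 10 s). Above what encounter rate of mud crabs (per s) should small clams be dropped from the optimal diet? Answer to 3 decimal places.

0.095 per s

The zero-one rule: include small clams iff E₂/h₂ > λE₁/(1+λh₁). Equality gives the switch point.
λE₁h₂ = E₂ + λE₂h₁ ⇒ λ = E₂/(E₁h₂ − E₂h₁) = 12/(160 − 33.6) = 0.09494 per s.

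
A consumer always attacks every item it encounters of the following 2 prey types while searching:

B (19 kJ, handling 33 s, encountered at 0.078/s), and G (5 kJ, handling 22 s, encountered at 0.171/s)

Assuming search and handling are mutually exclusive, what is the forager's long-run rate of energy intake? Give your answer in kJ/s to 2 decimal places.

R = Σλ_iE_i / (1 + Σλ_ih_i)
Numerator: 0.078×19 + 0.171×5 = 2.337
Denominator: 1 + 0.078×33 + 0.171×22 = 7.336
R = 2.337/7.336 = 0.3186 kJ/s

0.32 kJ/s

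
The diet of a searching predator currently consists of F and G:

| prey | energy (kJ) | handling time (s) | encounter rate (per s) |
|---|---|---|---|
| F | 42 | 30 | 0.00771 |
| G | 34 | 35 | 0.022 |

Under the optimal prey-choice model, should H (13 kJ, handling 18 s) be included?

Current rate: (0.00771×42 + 0.022×34)/(1 + 0.00771×30 + 0.022×35) = 0.5356 kJ/s.
H: E/h = 13/18 = 0.7222 kJ/s.
0.7222 > 0.5356, so adding H raises the average — include it.

Yes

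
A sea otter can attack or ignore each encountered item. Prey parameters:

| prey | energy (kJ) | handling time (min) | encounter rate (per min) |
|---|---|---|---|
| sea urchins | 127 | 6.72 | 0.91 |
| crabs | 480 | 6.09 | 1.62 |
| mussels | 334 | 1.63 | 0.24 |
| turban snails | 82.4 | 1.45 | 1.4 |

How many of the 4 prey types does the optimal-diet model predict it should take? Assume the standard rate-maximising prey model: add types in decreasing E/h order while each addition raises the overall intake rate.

Rank by E/h (kJ/min): mussels 205, crabs 78.8, turban snails 56.8, sea urchins 18.9. Include each in turn until the next type's E/h falls below the running intake rate.
Rate on top 1: 57.62. crabs: 78.8 > 57.62 → include.
Rate on top 2: 76.2. turban snails: 56.8 < 76.2 → exclude; stop.
Optimal diet: mussels, crabs — 2 of 4 types.

2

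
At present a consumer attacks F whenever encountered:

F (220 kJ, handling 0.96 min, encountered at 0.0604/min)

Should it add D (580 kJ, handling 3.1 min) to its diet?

Yes

Intake rate on the current diet: R = (0.0604×220) / (1 + 0.0604×0.96) = 13.29/1.058 = 12.56 kJ/min.
Profitability of D: 580/3.1 = 187.1 kJ/min.
187.1 > 12.56, so adding D raises the average — include it.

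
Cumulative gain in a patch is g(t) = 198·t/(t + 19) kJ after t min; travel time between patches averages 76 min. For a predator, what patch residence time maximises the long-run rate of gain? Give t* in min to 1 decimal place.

By the marginal value theorem, leave when the instantaneous gain rate g'(t) equals the habitat-wide average g(t)/(T + t).
g'(t) = 198·19/(t + 19)². Setting 198·19/(t+19)² = 198t/[(t+19)(76+t)] gives 19(76+t) = t(t+19), so t² = 19×76 = 1444.
t* = √1444 = 38 min.

38.0 min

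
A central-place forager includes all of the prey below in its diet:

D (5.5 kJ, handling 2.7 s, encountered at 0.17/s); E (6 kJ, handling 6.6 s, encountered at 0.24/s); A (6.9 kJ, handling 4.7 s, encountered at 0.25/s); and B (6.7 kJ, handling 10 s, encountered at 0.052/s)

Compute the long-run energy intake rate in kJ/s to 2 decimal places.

0.94 kJ/s

R = Σλ_iE_i / (1 + Σλ_ih_i)
Numerator: 0.17×5.5 + 0.24×6 + 0.25×6.9 + 0.052×6.7 = 4.448
Denominator: 1 + 0.17×2.7 + 0.24×6.6 + 0.25×4.7 + 0.052×10 = 4.738
R = 4.448/4.738 = 0.9389 kJ/s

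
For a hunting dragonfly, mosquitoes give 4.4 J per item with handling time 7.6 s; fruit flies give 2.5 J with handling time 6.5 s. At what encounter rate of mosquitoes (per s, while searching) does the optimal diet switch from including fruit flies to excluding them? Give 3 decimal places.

0.260 per s

At the threshold, the rate on mosquitoes alone equals the profitability of fruit flies: λ·4.4/(1 + λ·7.6) = 2.5/6.5 = 0.3846.
Rearranging, λ(4.4 − 0.3846×7.6) = 0.3846, so λ = 0.3846/1.477 = 0.2604 per s.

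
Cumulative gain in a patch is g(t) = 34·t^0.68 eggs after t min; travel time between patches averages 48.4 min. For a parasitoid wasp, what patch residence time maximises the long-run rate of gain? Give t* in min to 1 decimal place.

102.9 min

Maximise g(t)/(T+t): set derivative to zero → g'(t)(T+t) = g(t).
g'(t) = 0.68·34·t^-0.32. Setting 0.68·34·t^-0.32 = 34·t^0.68/(48.4+t) gives 0.68(48.4+t) = t, so 0.32·t = 0.68×48.4.
t* = 0.68×48.4/0.32 = 102.9 min.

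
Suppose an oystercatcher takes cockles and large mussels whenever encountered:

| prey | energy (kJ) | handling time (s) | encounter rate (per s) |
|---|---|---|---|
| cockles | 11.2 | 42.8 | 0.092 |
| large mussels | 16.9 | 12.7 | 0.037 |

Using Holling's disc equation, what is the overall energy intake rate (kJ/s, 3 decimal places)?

0.306 kJ/s

R = (0.092×11.2 + 0.037×16.9) / (1 + 0.092×42.8 + 0.037×12.7) = 1.656/5.407 = 0.3062 kJ/s.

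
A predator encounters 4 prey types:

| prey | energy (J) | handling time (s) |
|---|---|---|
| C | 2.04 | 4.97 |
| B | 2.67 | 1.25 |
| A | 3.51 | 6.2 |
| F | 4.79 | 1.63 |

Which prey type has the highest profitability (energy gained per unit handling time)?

Profitability E/h (J/s): C = 2.04/4.97 = 0.41, B = 2.67/1.25 = 2.14, A = 3.51/6.2 = 0.566, F = 4.79/1.63 = 2.94.
Ranked: F > B > A > C.

F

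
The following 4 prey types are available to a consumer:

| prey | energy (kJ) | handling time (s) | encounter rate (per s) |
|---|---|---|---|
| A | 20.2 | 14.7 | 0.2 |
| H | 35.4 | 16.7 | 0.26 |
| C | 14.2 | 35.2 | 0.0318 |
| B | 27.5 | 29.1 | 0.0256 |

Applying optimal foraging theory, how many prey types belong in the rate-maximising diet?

Profitabilities (E/h, kJ/s): H 2.12, A 1.37, B 0.945, C 0.403. Add prey in this order while the next type's profitability exceeds the intake rate on those already taken.
Rate on top 1: 1.723. A: 1.37 < 1.723 → exclude; stop.
Optimal diet: H — 1 of 4 types.

1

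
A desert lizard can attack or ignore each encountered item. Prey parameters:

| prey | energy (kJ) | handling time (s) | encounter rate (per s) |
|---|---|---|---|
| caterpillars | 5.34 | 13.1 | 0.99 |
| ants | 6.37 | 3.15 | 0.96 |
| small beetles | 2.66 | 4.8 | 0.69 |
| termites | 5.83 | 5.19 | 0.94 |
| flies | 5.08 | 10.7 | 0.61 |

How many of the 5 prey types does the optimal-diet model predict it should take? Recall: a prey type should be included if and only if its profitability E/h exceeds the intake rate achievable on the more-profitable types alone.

1

Rank by E/h (kJ/s): ants 2.02, termites 1.12, small beetles 0.554, flies 0.475, caterpillars 0.408. Include each in turn until the next type's E/h falls below the running intake rate.
Rate on top 1: 1.52. termites: 1.12 < 1.52 → exclude; stop.
Optimal diet: ants — 1 of 5 types.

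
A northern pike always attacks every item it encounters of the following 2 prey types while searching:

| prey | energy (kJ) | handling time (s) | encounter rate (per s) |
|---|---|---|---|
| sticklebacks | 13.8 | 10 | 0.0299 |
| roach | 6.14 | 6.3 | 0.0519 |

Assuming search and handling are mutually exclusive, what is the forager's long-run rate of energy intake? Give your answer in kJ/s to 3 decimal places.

0.450 kJ/s

R = (0.0299×13.8 + 0.0519×6.14) / (1 + 0.0299×10 + 0.0519×6.3) = 0.7313/1.626 = 0.4498 kJ/s.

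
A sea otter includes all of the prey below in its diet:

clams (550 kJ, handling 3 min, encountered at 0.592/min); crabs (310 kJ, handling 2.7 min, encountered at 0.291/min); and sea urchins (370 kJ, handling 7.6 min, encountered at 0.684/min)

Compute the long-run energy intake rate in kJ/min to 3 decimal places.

R = Σλ_iE_i / (1 + Σλ_ih_i)
Numerator: 0.592×550 + 0.291×310 + 0.684×370 = 668.9
Denominator: 1 + 0.592×3 + 0.291×2.7 + 0.684×7.6 = 8.76
R = 668.9/8.76 = 76.36 kJ/min

76.356 kJ/min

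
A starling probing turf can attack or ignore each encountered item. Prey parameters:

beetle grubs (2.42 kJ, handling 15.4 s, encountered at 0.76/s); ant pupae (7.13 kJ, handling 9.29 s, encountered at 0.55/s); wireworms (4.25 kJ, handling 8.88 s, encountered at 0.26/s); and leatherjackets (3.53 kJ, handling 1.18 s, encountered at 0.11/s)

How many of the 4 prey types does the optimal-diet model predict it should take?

2

E/h in descending order: leatherjackets 2.99, ant pupae 0.767, wireworms 0.479, beetle grubs 0.157 kJ/s. The optimal diet is the largest prefix of this list for which every included type satisfies E_i/h_i > R on the types above it.
Rate on top 1: 0.3437. ant pupae: 0.767 > 0.3437 → include.
Rate on top 2: 0.6908. wireworms: 0.479 < 0.6908 → exclude; stop.
Optimal diet: leatherjackets, ant pupae — 2 of 4 types.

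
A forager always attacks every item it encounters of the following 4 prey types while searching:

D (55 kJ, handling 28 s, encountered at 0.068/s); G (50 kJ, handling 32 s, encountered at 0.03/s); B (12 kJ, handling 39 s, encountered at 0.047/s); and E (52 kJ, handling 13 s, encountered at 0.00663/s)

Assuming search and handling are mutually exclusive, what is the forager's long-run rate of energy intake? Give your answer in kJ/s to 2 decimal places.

R = Σλ_iE_i / (1 + Σλ_ih_i)
Numerator: 0.068×55 + 0.03×50 + 0.047×12 + 0.00663×52 = 6.149
Denominator: 1 + 0.068×28 + 0.03×32 + 0.047×39 + 0.00663×13 = 5.783
R = 6.149/5.783 = 1.063 kJ/s

1.06 kJ/s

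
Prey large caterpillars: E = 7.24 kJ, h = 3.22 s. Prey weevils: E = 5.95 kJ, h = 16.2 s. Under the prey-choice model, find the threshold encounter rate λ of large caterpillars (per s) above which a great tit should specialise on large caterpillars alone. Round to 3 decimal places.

The zero-one rule: include weevils iff E₂/h₂ > λE₁/(1+λh₁). Equality gives the switch point.
λE₁h₂ = E₂ + λE₂h₁ ⇒ λ = E₂/(E₁h₂ − E₂h₁) = 5.95/(117.3 − 19.16) = 0.06063 per s.

0.061 per s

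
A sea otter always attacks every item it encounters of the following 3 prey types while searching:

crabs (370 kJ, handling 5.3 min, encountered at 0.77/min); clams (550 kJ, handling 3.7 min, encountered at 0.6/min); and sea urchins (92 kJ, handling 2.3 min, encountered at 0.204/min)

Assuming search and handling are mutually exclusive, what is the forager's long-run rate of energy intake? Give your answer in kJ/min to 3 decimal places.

81.551 kJ/min

Energy encountered per unit search time: 0.77×370 + 0.6×550 + 0.204×92 = 633.7 kJ/min.
Handling time per unit search time: 0.77×5.3 + 0.6×3.7 + 0.204×2.3 = 6.77.
Rate = 633.7/(1 + 6.77) = 81.55 kJ/min.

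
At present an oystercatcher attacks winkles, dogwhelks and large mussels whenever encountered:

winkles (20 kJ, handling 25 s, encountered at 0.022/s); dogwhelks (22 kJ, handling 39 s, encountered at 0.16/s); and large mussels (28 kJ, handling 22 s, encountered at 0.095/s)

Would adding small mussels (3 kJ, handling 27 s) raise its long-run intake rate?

Intake rate on the current diet: R = (0.022×20 + 0.16×22 + 0.095×28) / (1 + 0.022×25 + 0.16×39 + 0.095×22) = 6.62/9.88 = 0.67 kJ/s.
small mussels: E/h = 3/27 = 0.1111 kJ/s.
0.1111 < 0.67, so adding small mussels would lower the average — exclude it.

No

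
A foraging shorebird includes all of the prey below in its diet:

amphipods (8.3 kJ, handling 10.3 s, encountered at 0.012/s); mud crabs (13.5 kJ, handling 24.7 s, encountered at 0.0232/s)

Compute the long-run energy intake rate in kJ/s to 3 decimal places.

R = Σλ_iE_i / (1 + Σλ_ih_i)
Numerator: 0.012×8.3 + 0.0232×13.5 = 0.4128
Denominator: 1 + 0.012×10.3 + 0.0232×24.7 = 1.697
R = 0.4128/1.697 = 0.2433 kJ/s

0.243 kJ/s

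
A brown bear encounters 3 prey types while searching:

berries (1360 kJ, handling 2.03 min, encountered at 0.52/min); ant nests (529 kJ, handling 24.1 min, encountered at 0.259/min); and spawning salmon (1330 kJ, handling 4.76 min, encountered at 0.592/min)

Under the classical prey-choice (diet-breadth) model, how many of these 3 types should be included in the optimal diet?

1

Rank by E/h (kJ/min): berries 670, spawning salmon 279, ant nests 22. Include each in turn until the next type's E/h falls below the running intake rate.
Rate on top 1: 344. spawning salmon: 279 < 344 → exclude; stop.
Optimal diet: berries — 1 of 3 types.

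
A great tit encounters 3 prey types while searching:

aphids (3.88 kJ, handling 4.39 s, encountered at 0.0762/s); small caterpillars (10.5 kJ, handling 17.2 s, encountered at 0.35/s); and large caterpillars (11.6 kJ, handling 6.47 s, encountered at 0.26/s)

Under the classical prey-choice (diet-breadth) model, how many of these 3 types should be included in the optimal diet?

Profitabilities (E/h, kJ/s): large caterpillars 1.79, aphids 0.884, small caterpillars 0.61. Add prey in this order while the next type's profitability exceeds the intake rate on those already taken.
Rate on top 1: 1.124. aphids: 0.884 < 1.124 → exclude; stop.
Optimal diet: large caterpillars — 1 of 3 types.

1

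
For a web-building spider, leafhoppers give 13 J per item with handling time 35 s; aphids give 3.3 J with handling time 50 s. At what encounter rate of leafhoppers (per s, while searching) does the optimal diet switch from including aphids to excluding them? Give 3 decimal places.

0.006 per s

Drop aphids once their profitability E₂/h₂ falls below the rate achievable on leafhoppers alone: E₂/h₂ = λE₁/(1 + λh₁).
Solve for λ: λE₁h₂ = E₂(1 + λh₁) → λ(E₁h₂ − E₂h₁) = E₂ → λ = E₂/(E₁h₂ − E₂h₁).
λ = 3.3/(13×50 − 3.3×35) = 3.3/534.5 = 0.006174 per s.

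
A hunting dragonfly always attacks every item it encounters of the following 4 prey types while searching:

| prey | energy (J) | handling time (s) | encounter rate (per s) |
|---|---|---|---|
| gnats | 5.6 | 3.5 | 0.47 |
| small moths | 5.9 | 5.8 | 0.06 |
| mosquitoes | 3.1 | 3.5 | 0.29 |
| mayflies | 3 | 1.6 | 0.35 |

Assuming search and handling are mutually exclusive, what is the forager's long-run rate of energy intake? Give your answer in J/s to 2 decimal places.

1.08 J/s

R = Σλ_iE_i / (1 + Σλ_ih_i)
Numerator: 0.47×5.6 + 0.06×5.9 + 0.29×3.1 + 0.35×3 = 4.935
Denominator: 1 + 0.47×3.5 + 0.06×5.8 + 0.29×3.5 + 0.35×1.6 = 4.568
R = 4.935/4.568 = 1.08 J/s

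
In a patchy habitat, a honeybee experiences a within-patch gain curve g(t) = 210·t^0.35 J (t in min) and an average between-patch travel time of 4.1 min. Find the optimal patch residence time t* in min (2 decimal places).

By the marginal value theorem, leave when the instantaneous gain rate g'(t) equals the habitat-wide average g(t)/(T + t).
g'(t) = 0.35·210·t^-0.65. Setting 0.35·210·t^-0.65 = 210·t^0.35/(4.1+t) gives 0.35(4.1+t) = t, so 0.65·t = 0.35×4.1.
t* = 0.35×4.1/0.65 = 2.208 min.

2.21 min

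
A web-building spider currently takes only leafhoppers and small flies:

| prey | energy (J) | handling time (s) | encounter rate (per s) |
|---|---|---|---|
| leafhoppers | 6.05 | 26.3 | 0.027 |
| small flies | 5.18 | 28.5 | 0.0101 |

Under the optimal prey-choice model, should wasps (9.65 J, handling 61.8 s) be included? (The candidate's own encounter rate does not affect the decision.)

Yes

Current rate: (0.027×6.05 + 0.0101×5.18)/(1 + 0.027×26.3 + 0.0101×28.5) = 0.1079 J/s.
Profitability of wasps: 9.65/61.8 = 0.1561 J/s.
Since 0.1561 > R, including wasps increases the long-run rate.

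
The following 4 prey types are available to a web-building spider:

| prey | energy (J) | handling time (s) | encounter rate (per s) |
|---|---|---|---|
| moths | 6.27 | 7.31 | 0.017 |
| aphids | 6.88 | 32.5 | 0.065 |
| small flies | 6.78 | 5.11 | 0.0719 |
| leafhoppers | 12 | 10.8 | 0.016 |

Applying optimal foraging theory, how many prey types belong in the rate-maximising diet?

3

E/h in descending order: small flies 1.33, leafhoppers 1.11, moths 0.858, aphids 0.212 J/s. The optimal diet is the largest prefix of this list for which every included type satisfies E_i/h_i > R on the types above it.
Rate on top 1: 0.3565. leafhoppers: 1.11 > 0.3565 → include.
Rate on top 2: 0.4412. moths: 0.858 > 0.4412 → include.
Rate on top 3: 0.4723. aphids: 0.212 < 0.4723 → exclude; stop.
Optimal diet: small flies, leafhoppers, moths — 3 of 4 types.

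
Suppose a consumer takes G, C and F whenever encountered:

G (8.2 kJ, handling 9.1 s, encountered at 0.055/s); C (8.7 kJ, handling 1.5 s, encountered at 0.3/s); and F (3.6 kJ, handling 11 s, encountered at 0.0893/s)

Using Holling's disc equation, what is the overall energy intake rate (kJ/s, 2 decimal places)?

1.15 kJ/s

R = Σλ_iE_i / (1 + Σλ_ih_i)
Numerator: 0.055×8.2 + 0.3×8.7 + 0.0893×3.6 = 3.382
Denominator: 1 + 0.055×9.1 + 0.3×1.5 + 0.0893×11 = 2.933
R = 3.382/2.933 = 1.153 kJ/s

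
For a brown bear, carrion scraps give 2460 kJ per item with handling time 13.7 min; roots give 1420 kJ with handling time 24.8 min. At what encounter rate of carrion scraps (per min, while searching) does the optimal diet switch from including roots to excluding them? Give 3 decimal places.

At the threshold, the rate on carrion scraps alone equals the profitability of roots: λ·2460/(1 + λ·13.7) = 1420/24.8 = 57.26.
Rearranging, λ(2460 − 57.26×13.7) = 57.26, so λ = 57.26/1676 = 0.03417 per min.

0.034 per min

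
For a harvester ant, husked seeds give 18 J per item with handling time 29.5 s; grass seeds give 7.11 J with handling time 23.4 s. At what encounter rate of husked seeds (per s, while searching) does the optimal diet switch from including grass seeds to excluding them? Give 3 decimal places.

Drop grass seeds once their profitability E₂/h₂ falls below the rate achievable on husked seeds alone: E₂/h₂ = λE₁/(1 + λh₁).
Solve for λ: λE₁h₂ = E₂(1 + λh₁) → λ(E₁h₂ − E₂h₁) = E₂ → λ = E₂/(E₁h₂ − E₂h₁).
λ = 7.11/(18×23.4 − 7.11×29.5) = 7.11/211.5 = 0.03362 per s.

0.034 per s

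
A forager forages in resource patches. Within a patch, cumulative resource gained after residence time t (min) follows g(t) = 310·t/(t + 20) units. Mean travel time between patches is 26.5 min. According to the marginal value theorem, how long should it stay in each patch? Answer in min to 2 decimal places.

Optimal t* satisfies g'(t*) = g(t*)/(T + t*).
g'(t) = 310·20/(t + 20)². Setting 310·20/(t+20)² = 310t/[(t+20)(26.5+t)] gives 20(26.5+t) = t(t+20), so t² = 20×26.5 = 530.
t* = √530 = 23.02 min.

23.02 min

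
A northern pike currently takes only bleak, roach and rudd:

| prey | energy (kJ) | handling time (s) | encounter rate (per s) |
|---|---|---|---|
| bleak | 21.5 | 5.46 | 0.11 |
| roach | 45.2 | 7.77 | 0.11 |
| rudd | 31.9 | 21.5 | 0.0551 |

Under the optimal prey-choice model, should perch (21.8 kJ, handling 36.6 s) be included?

No

Intake rate on the current diet: R = (0.11×21.5 + 0.11×45.2 + 0.0551×31.9) / (1 + 0.11×5.46 + 0.11×7.77 + 0.0551×21.5) = 9.095/3.64 = 2.499 kJ/s.
Profitability of perch: 21.8/36.6 = 0.5956 kJ/s.
Since 0.5956 < R, time spent handling perch is better spent searching.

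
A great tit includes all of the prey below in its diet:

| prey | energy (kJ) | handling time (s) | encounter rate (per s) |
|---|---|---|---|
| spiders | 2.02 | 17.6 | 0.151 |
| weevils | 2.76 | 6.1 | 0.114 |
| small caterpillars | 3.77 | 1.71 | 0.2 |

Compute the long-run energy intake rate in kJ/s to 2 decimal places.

0.29 kJ/s

R = Σλ_iE_i / (1 + Σλ_ih_i)
Numerator: 0.151×2.02 + 0.114×2.76 + 0.2×3.77 = 1.374
Denominator: 1 + 0.151×17.6 + 0.114×6.1 + 0.2×1.71 = 4.695
R = 1.374/4.695 = 0.2926 kJ/s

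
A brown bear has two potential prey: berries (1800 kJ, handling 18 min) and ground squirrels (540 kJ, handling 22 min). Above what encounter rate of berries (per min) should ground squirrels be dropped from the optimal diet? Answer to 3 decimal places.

Drop ground squirrels once their profitability E₂/h₂ falls below the rate achievable on berries alone: E₂/h₂ = λE₁/(1 + λh₁).
Solve for λ: λE₁h₂ = E₂(1 + λh₁) → λ(E₁h₂ − E₂h₁) = E₂ → λ = E₂/(E₁h₂ − E₂h₁).
λ = 540/(1800×22 − 540×18) = 540/2.988e+04 = 0.01807 per min.

0.018 per min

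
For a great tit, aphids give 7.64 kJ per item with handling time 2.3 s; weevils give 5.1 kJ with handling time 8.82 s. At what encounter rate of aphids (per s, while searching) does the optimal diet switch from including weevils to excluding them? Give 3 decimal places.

0.092 per s

Drop weevils once their profitability E₂/h₂ falls below the rate achievable on aphids alone: E₂/h₂ = λE₁/(1 + λh₁).
Solve for λ: λE₁h₂ = E₂(1 + λh₁) → λ(E₁h₂ − E₂h₁) = E₂ → λ = E₂/(E₁h₂ − E₂h₁).
λ = 5.1/(7.64×8.82 − 5.1×2.3) = 5.1/55.65 = 0.09164 per s.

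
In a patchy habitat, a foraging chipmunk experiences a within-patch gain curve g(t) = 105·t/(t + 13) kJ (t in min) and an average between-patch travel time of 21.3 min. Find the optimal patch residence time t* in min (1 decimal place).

16.6 min

Optimal t* satisfies g'(t*) = g(t*)/(T + t*).
g'(t) = 105·13/(t + 13)². Setting 105·13/(t+13)² = 105t/[(t+13)(21.3+t)] gives 13(21.3+t) = t(t+13), so t² = 13×21.3 = 276.9.
t* = √276.9 = 16.64 min.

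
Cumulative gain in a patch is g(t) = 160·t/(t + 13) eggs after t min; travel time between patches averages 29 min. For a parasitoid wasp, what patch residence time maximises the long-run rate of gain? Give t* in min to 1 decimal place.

Optimal t* satisfies g'(t*) = g(t*)/(T + t*).
g'(t) = 160·13/(t + 13)². Setting 160·13/(t+13)² = 160t/[(t+13)(29+t)] gives 13(29+t) = t(t+13), so t² = 13×29 = 377.
t* = √377 = 19.42 min.

19.4 min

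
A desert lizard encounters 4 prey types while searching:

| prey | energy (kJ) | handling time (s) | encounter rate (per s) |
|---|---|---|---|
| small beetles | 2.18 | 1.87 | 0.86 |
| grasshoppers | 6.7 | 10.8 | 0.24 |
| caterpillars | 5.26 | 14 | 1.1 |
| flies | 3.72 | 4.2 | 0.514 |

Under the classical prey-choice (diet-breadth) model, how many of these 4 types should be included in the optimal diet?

Profitabilities (E/h, kJ/s): small beetles 1.17, flies 0.886, grasshoppers 0.62, caterpillars 0.376. Add prey in this order while the next type's profitability exceeds the intake rate on those already taken.
Rate on top 1: 0.7188. flies: 0.886 > 0.7188 → include.
Rate on top 2: 0.7944. grasshoppers: 0.62 < 0.7944 → exclude; stop.
Optimal diet: small beetles, flies — 2 of 4 types.

2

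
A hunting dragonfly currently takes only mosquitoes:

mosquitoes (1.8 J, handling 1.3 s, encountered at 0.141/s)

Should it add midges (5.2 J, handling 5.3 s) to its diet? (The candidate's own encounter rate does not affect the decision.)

Current rate: (0.141×1.8)/(1 + 0.141×1.3) = 0.2145 J/s.
midges: E/h = 5.2/5.3 = 0.9811 J/s.
Since 0.9811 > R, including midges increases the long-run rate.

Yes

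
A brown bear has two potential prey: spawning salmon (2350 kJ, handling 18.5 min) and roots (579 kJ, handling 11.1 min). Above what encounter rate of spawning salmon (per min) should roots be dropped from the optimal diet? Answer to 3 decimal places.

The zero-one rule: include roots iff E₂/h₂ > λE₁/(1+λh₁). Equality gives the switch point.
λE₁h₂ = E₂ + λE₂h₁ ⇒ λ = E₂/(E₁h₂ − E₂h₁) = 579/(2.608e+04 − 1.071e+04) = 0.03766 per min.

0.038 per min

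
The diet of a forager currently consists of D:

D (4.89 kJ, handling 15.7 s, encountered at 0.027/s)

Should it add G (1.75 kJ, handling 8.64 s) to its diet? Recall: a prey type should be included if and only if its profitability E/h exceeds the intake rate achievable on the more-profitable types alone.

Current rate: (0.027×4.89)/(1 + 0.027×15.7) = 0.09272 kJ/s.
G: E/h = 1.75/8.64 = 0.2025 kJ/s.
Since 0.2025 > R, including G increases the long-run rate.

Yes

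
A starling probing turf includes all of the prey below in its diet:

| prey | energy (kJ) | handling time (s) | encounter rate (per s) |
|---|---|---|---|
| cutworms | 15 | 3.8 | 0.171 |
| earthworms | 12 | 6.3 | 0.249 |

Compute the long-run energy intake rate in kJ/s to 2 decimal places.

1.73 kJ/s

R = Σλ_iE_i / (1 + Σλ_ih_i)
Numerator: 0.171×15 + 0.249×12 = 5.553
Denominator: 1 + 0.171×3.8 + 0.249×6.3 = 3.219
R = 5.553/3.219 = 1.725 kJ/s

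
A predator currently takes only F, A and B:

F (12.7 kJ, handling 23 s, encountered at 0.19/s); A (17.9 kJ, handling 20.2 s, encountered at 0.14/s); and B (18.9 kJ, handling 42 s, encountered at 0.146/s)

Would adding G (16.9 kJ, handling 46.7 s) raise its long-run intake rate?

No

On F, A and B alone, R = ΣλE/(1+Σλh) = 7.678/14.33 = 0.5358 kJ/s.
Profitability of G: 16.9/46.7 = 0.3619 kJ/s.
0.3619 < 0.5358, so adding G would lower the average — exclude it.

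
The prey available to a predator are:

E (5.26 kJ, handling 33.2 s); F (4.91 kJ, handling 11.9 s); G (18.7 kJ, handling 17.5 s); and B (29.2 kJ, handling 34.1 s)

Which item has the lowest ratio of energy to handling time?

Profitability E/h (kJ/s): E = 5.26/33.2 = 0.158, F = 4.91/11.9 = 0.413, G = 18.7/17.5 = 1.07, B = 29.2/34.1 = 0.856.
Ranked: G > B > F > E.

E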